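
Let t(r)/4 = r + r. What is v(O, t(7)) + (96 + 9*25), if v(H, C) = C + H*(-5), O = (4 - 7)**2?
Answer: 332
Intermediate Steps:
t(r) = 8*r (t(r) = 4*(r + r) = 4*(2*r) = 8*r)
O = 9 (O = (-3)**2 = 9)
v(H, C) = C - 5*H
v(O, t(7)) + (96 + 9*25) = (8*7 - 5*9) + (96 + 9*25) = (56 - 45) + (96 + 225) = 11 + 321 = 332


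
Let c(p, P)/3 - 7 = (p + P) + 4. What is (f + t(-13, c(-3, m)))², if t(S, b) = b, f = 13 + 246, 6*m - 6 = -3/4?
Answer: 5221225/64 ≈ 81582.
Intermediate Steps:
m = 7/8 (m = 1 + (-3/4)/6 = 1 + (-3*¼)/6 = 1 + (⅙)*(-¾) = 1 - ⅛ = 7/8 ≈ 0.87500)
c(p, P) = 33 + 3*P + 3*p (c(p, P) = 21 + 3*((p + P) + 4) = 21 + 3*((P + p) + 4) = 21 + 3*(4 + P + p) = 21 + (12 + 3*P + 3*p) = 33 + 3*P + 3*p)
f = 259
(f + t(-13, c(-3, m)))² = (259 + (33 + 3*(7/8) + 3*(-3)))² = (259 + (33 + 21/8 - 9))² = (259 + 213/8)² = (2285/8)² = 5221225/64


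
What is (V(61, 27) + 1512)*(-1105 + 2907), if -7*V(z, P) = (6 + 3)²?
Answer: 18926406/7 ≈ 2.7038e+6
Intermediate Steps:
V(z, P) = -81/7 (V(z, P) = -(6 + 3)²/7 = -⅐*9² = -⅐*81 = -81/7)
(V(61, 27) + 1512)*(-1105 + 2907) = (-81/7 + 1512)*(-1105 + 2907) = (10503/7)*1802 = 18926406/7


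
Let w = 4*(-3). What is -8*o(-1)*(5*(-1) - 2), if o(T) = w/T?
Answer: 672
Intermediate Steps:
w = -12
o(T) = -12/T
-8*o(-1)*(5*(-1) - 2) = -8*(-12/(-1))*(5*(-1) - 2) = -8*(-12*(-1))*(-5 - 2) = -96*(-7) = -8*(-84) = 672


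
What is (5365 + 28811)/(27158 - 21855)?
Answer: 34176/5303 ≈ 6.4447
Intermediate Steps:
(5365 + 28811)/(27158 - 21855) = 34176/5303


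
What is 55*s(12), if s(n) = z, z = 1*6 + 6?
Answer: 660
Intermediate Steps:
z = 12 (z = 6 + 6 = 12)
s(n) = 12
55*s(12) = 55*12 = 660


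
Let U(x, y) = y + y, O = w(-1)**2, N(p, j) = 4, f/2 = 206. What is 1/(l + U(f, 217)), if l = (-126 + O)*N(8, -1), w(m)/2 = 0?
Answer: -1/70 ≈ -0.014286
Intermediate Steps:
f = 412 (f = 2*206 = 412)
w(m) = 0 (w(m) = 2*0 = 0)
O = 0 (O = 0**2 = 0)
U(x, y) = 2*y
l = -504 (l = (-126 + 0)*4 = -126*4 = -504)
1/(l + U(f, 217)) = 1/(-504 + 2*217) = 1/(-504 + 434) = 1/(-70) = -1/70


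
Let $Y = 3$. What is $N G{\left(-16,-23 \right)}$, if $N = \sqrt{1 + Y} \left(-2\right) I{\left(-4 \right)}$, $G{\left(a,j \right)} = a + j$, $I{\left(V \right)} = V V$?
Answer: $2496$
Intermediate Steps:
$I{\left(V \right)} = V^{2}$
$N = -64$ ($N = \sqrt{1 + 3} \left(-2\right) \left(-4\right)^{2} = \sqrt{4} \left(-2\right) 16 = 2 \left(-2\right) 16 = \left(-4\right) 16 = -64$)
$N G{\left(-16,-23 \right)} = - 64 \left(-16 - 23\right) = \left(-64\right) \left(-39\right) = 2496$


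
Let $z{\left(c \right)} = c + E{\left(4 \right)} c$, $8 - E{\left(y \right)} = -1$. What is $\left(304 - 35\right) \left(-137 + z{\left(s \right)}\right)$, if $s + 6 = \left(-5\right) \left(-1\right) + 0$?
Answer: $-39543$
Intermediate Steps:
$E{\left(y \right)} = 9$ ($E{\left(y \right)} = 8 - -1 = 8 + 1 = 9$)
$s = -1$ ($s = -6 + \left(\left(-5\right) \left(-1\right) + 0\right) = -6 + \left(5 + 0\right) = -6 + 5 = -1$)
$z{\left(c \right)} = 10 c$ ($z{\left(c \right)} = c + 9 c = 10 c$)
$\left(304 - 35\right) \left(-137 + z{\left(s \right)}\right) = \left(304 - 35\right) \left(-137 + 10 \left(-1\right)\right) = 269 \left(-137 - 10\right) = 269 \left(-147\right) = -39543$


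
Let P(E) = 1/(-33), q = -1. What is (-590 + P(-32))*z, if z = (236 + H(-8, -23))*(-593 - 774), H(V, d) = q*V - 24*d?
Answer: 21187018172/33 ≈ 6.4203e+8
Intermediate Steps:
P(E) = -1/33
H(V, d) = -V - 24*d
z = -1088132 (z = (236 + (-1*(-8) - 24*(-23)))*(-593 - 774) = (236 + (8 + 552))*(-1367) = (236 + 560)*(-1367) = 796*(-1367) = -1088132)
(-590 + P(-32))*z = (-590 - 1/33)*(-1088132) = -19471/33*(-1088132) = 21187018172/33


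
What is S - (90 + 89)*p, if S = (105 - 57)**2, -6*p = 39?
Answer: 6935/2 ≈ 3467.5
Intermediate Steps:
p = -13/2 (p = -1/6*39 = -13/2 ≈ -6.5000)
S = 2304 (S = 48**2 = 2304)
S - (90 + 89)*p = 2304 - (90 + 89)*(-13)/2 = 2304 - 179*(-13)/2 = 2304 - 1*(-2327/2) = 2304 + 2327/2 = 6935/2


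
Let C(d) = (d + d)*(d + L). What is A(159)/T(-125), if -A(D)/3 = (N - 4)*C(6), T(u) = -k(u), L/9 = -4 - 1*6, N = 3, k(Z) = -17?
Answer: -3024/17 ≈ -177.88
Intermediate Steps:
L = -90 (L = 9*(-4 - 1*6) = 9*(-4 - 6) = 9*(-10) = -90)
T(u) = 17 (T(u) = -1*(-17) = 17)
C(d) = 2*d*(-90 + d) (C(d) = (d + d)*(d - 90) = (2*d)*(-90 + d) = 2*d*(-90 + d))
A(D) = -3024 (A(D) = -3*(3 - 4)*2*6*(-90 + 6) = -(-3)*2*6*(-84) = -(-3)*(-1008) = -3*1008 = -3024)
A(159)/T(-125) = -3024/17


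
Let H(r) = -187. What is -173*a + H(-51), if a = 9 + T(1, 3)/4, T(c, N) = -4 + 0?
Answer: -1571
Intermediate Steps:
T(c, N) = -4
a = 8 (a = 9 - 4/4 = 9 + (¼)*(-4) = 9 - 1 = 8)
-173*a + H(-51) = -173*8 - 187 = -1384 - 187 = -1571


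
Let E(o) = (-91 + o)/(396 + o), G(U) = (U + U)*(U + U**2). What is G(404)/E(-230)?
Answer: -7315341120/107 ≈ -6.8368e+7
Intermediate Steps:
G(U) = 2*U*(U + U**2) (G(U) = (2*U)*(U + U**2) = 2*U*(U + U**2))
E(o) = (-91 + o)/(396 + o)
G(404)/E(-230) = (2*404**2*(1 + 404))/(((-91 - 230)/(396 - 230))) = (2*163216*405)/((-321/166)) = 132204960/(((1/166)*(-321))) = 132204960/(-321/166) = 132204960*(-166/321) = -7315341120/107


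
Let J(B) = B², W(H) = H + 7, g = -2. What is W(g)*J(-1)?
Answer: 5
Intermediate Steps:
W(H) = 7 + H
W(g)*J(-1) = (7 - 2)*(-1)² = 5*1 = 5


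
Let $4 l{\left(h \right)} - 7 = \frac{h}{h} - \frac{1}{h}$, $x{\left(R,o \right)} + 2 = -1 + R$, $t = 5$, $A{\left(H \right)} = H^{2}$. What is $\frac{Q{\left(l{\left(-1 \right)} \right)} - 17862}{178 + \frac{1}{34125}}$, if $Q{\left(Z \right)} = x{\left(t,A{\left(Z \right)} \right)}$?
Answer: $- \frac{609472500}{6074251} \approx -100.34$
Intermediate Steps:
$x{\left(R,o \right)} = -3 + R$ ($x{\left(R,o \right)} = -2 + \left(-1 + R\right) = -3 + R$)
$l{\left(h \right)} = 2 - \frac{1}{4 h}$ ($l{\left(h \right)} = \frac{7}{4} + \frac{\frac{h}{h} - \frac{1}{h}}{4} = \frac{7}{4} + \frac{1 - \frac{1}{h}}{4} = \frac{7}{4} + \left(\frac{1}{4} - \frac{1}{4 h}\right) = 2 - \frac{1}{4 h}$)
$Q{\left(Z \right)} = 2$ ($Q{\left(Z \right)} = -3 + 5 = 2$)
$\frac{Q{\left(l{\left(-1 \right)} \right)} - 17862}{178 + \frac{1}{34125}} = \frac{2 - 17862}{178 + \frac{1}{34125}} = - \frac{17860}{178 + \frac{1}{34125}} = - \frac{17860}{\frac{6074251}{34125}} = \left(-17860\right) \frac{34125}{6074251} = - \frac{609472500}{6074251}$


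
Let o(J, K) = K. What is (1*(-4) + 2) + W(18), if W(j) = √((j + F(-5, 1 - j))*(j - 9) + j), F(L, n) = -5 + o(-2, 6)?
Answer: -2 + 3*√21 ≈ 11.748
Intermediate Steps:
F(L, n) = 1 (F(L, n) = -5 + 6 = 1)
W(j) = √(j + (1 + j)*(-9 + j)) (W(j) = √((j + 1)*(j - 9) + j) = √((1 + j)*(-9 + j) + j) = √(j + (1 + j)*(-9 + j)))
(1*(-4) + 2) + W(18) = (1*(-4) + 2) + √(-9 + 18² - 7*18) = (-4 + 2) + √(-9 + 324 - 126) = -2 + √189 = -2 + 3*√21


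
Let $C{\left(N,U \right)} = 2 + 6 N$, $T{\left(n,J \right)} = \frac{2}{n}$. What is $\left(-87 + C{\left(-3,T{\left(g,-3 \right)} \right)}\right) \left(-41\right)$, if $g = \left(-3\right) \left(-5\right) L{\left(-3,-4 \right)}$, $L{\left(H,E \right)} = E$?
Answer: $4223$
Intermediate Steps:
$g = -60$ ($g = \left(-3\right) \left(-5\right) \left(-4\right) = 15 \left(-4\right) = -60$)
$\left(-87 + C{\left(-3,T{\left(g,-3 \right)} \right)}\right) \left(-41\right) = \left(-87 + \left(2 + 6 \left(-3\right)\right)\right) \left(-41\right) = \left(-87 + \left(2 - 18\right)\right) \left(-41\right) = \left(-87 - 16\right) \left(-41\right) = \left(-103\right) \left(-41\right) = 4223$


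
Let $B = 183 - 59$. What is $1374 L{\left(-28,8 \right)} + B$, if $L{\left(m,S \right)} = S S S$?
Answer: $703612$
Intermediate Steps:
$B = 124$
$L{\left(m,S \right)} = S^{3}$ ($L{\left(m,S \right)} = S^{2} S = S^{3}$)
$1374 L{\left(-28,8 \right)} + B = 1374 \cdot 8^{3} + 124 = 1374 \cdot 512 + 124 = 703488 + 124 = 703612$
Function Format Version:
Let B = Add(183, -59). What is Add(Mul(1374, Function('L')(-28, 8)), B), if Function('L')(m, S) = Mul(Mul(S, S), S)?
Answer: 703612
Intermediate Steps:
B = 124
Function('L')(m, S) = Pow(S, 3) (Function('L')(m, S) = Mul(Pow(S, 2), S) = Pow(S, 3))
Add(Mul(1374, Function('L')(-28, 8)), B) = Add(Mul(1374, Pow(8, 3)), 124) = Add(Mul(1374, 512), 124) = Add(703488, 124) = 703612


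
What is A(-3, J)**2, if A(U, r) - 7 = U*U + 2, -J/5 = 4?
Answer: 324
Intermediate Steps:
J = -20 (J = -5*4 = -20)
A(U, r) = 9 + U**2 (A(U, r) = 7 + (U*U + 2) = 7 + (U**2 + 2) = 7 + (2 + U**2) = 9 + U**2)
A(-3, J)**2 = (9 + (-3)**2)**2 = (9 + 9)**2 = 18**2 = 324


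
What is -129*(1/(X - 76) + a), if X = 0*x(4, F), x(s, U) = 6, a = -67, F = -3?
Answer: 656997/76 ≈ 8644.7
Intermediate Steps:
X = 0 (X = 0*6 = 0)
-129*(1/(X - 76) + a) = -129*(1/(0 - 76) - 67) = -129*(1/(-76) - 67) = -129*(-1/76 - 67) = -129*(-5093/76) = 656997/76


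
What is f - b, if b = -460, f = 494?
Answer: 954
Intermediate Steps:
f - b = 494 - 1*(-460) = 494 + 460 = 954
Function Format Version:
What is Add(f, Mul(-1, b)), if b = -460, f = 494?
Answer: 954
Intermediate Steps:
Add(f, Mul(-1, b)) = Add(494, Mul(-1, -460)) = Add(494, 460) = 954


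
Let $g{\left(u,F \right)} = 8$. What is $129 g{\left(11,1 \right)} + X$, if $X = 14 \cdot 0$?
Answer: $1032$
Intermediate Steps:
$X = 0$
$129 g{\left(11,1 \right)} + X = 129 \cdot 8 + 0 = 1032 + 0 = 1032$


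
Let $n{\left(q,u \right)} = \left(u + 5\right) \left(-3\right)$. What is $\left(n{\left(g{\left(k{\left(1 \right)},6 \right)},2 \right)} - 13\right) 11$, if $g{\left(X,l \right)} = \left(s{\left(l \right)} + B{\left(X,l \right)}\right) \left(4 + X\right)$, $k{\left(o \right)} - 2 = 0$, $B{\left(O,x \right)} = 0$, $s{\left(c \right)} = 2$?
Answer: $-374$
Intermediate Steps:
$k{\left(o \right)} = 2$ ($k{\left(o \right)} = 2 + 0 = 2$)
$g{\left(X,l \right)} = 8 + 2 X$ ($g{\left(X,l \right)} = \left(2 + 0\right) \left(4 + X\right) = 2 \left(4 + X\right) = 8 + 2 X$)
$n{\left(q,u \right)} = -15 - 3 u$ ($n{\left(q,u \right)} = \left(5 + u\right) \left(-3\right) = -15 - 3 u$)
$\left(n{\left(g{\left(k{\left(1 \right)},6 \right)},2 \right)} - 13\right) 11 = \left(\left(-15 - 6\right) - 13\right) 11 = \left(-21 - 13\right) 11 = \left(-34\right) 11 = -374$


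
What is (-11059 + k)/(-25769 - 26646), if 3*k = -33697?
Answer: 66874/157245 ≈ 0.42529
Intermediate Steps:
k = -33697/3 (k = (1/3)*(-33697) = -33697/3 ≈ -11232.)
(-11059 + k)/(-25769 - 26646) = (-11059 - 33697/3)/(-25769 - 26646) = -66874/3/(-52415) = -66874/3*(-1/52415) = 66874/157245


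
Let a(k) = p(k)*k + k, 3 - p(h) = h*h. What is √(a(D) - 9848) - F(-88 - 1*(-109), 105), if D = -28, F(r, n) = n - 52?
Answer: -53 + 2*√2998 ≈ 56.508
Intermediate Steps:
F(r, n) = -52 + n
p(h) = 3 - h² (p(h) = 3 - h*h = 3 - h²)
a(k) = k + k*(3 - k²) (a(k) = (3 - k²)*k + k = k*(3 - k²) + k = k + k*(3 - k²))
√(a(D) - 9848) - F(-88 - 1*(-109), 105) = √(-28*(4 - 1*(-28)²) - 9848) - (-52 + 105) = √(-28*(4 - 1*784) - 9848) - 1*53 = √(-28*(4 - 784) - 9848) - 53 = √(-28*(-780) - 9848) - 53 = √(21840 - 9848) - 53 = √11992 - 53 = 2*√2998 - 53 = -53 + 2*√2998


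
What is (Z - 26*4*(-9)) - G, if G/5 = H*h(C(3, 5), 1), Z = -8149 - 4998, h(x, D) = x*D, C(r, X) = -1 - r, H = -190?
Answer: -16011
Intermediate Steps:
h(x, D) = D*x
Z = -13147
G = 3800 (G = 5*(-190*(-1 - 1*3)) = 5*(-190*(-1 - 3)) = 5*(-190*(-4)) = 5*760 = 3800)
(Z - 26*4*(-9)) - G = (-13147 - 26*4*(-9)) - 1*3800 = (-13147 - 104*(-9)) - 3800 = (-13147 - 1*(-936)) - 3800 = (-13147 + 936) - 3800 = -12211 - 3800 = -16011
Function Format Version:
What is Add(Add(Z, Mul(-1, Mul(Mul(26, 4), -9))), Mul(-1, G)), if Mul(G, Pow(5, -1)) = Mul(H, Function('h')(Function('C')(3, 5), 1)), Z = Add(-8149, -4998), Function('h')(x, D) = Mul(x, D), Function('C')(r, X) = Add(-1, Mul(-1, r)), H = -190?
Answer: -16011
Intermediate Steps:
Function('h')(x, D) = Mul(D, x)
Z = -13147
G = 3800 (G = Mul(5, Mul(-190, Mul(1, Add(-1, Mul(-1, 3))))) = Mul(5, Mul(-190, Mul(1, Add(-1, -3)))) = Mul(5, Mul(-190, Mul(1, -4))) = Mul(5, Mul(-190, -4)) = Mul(5, 760) = 3800)
Add(Add(Z, Mul(-1, Mul(Mul(26, 4), -9))), Mul(-1, G)) = Add(Add(-13147, Mul(-1, Mul(Mul(26, 4), -9))), Mul(-1, 3800)) = Add(Add(-13147, Mul(-1, Mul(104, -9))), -3800) = Add(Add(-13147, Mul(-1, -936)), -3800) = Add(Add(-13147, 936), -3800) = Add(-12211, -3800) = -16011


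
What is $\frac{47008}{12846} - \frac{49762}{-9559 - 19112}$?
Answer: $\frac{110389390}{20461537} \approx 5.395$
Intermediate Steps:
$\frac{47008}{12846} - \frac{49762}{-9559 - 19112} = 47008 \cdot \frac{1}{12846} - \frac{49762}{-28671} = \frac{23504}{6423} - - \frac{49762}{28671} = \frac{23504}{6423} + \frac{49762}{28671} = \frac{110389390}{20461537}$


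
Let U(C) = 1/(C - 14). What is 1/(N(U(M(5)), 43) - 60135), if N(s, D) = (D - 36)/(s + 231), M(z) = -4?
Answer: -4157/249981069 ≈ -1.6629e-5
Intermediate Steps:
U(C) = 1/(-14 + C)
N(s, D) = (-36 + D)/(231 + s)
1/(N(U(M(5)), 43) - 60135) = 1/((-36 + 43)/(231 + 1/(-14 - 4)) - 60135) = 1/(7/(231 + 1/(-18)) - 60135) = 1/(7/(231 - 1/18) - 60135) = 1/(7/(4157/18) - 60135) = 1/((18/4157)*7 - 60135) = 1/(126/4157 - 60135) = 1/(-249981069/4157) = -4157/249981069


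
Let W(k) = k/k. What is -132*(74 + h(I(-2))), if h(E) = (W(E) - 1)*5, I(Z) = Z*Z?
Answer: -9768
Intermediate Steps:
W(k) = 1
I(Z) = Z²
h(E) = 0 (h(E) = (1 - 1)*5 = 0*5 = 0)
-132*(74 + h(I(-2))) = -132*(74 + 0) = -132*74 = -9768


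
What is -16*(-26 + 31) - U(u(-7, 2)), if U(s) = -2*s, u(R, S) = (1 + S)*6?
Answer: -44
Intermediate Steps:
u(R, S) = 6 + 6*S
-16*(-26 + 31) - U(u(-7, 2)) = -16*(-26 + 31) - (-2)*(6 + 6*2) = -16*5 - (-2)*(6 + 12) = -80 - (-2)*18 = -80 - 1*(-36) = -80 + 36 = -44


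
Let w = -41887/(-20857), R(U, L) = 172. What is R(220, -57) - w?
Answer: 3545517/20857 ≈ 169.99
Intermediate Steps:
w = 41887/20857 (w = -41887*(-1/20857) = 41887/20857 ≈ 2.0083)
R(220, -57) - w = 172 - 1*41887/20857 = 172 - 41887/20857 = 3545517/20857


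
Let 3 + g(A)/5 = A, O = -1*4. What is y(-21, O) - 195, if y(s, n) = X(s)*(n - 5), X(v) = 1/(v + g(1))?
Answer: -6036/31 ≈ -194.71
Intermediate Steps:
O = -4
g(A) = -15 + 5*A
X(v) = 1/(-10 + v) (X(v) = 1/(v + (-15 + 5*1)) = 1/(v + (-15 + 5)) = 1/(v - 10) = 1/(-10 + v))
y(s, n) = (-5 + n)/(-10 + s) (y(s, n) = (n - 5)/(-10 + s) = (-5 + n)/(-10 + s))
y(-21, O) - 195 = (-5 - 4)/(-10 - 21) - 195 = -9/(-31) - 195 = -1/31*(-9) - 195 = 9/31 - 195 = -6036/31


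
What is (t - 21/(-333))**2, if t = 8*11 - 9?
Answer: 77018176/12321 ≈ 6251.0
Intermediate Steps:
t = 79 (t = 88 - 9 = 79)
(t - 21/(-333))**2 = (79 - 21/(-333))**2 = (79 - 21*(-1/333))**2 = (79 + 7/111)**2 = (8776/111)**2 = 77018176/12321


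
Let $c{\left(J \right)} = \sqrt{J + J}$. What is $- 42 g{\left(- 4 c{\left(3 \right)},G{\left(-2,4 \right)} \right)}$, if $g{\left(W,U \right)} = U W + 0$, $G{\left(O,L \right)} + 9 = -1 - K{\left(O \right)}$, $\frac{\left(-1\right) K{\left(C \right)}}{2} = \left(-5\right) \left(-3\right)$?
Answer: $3360 \sqrt{6} \approx 8230.3$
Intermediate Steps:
$K{\left(C \right)} = -30$ ($K{\left(C \right)} = - 2 \left(\left(-5\right) \left(-3\right)\right) = \left(-2\right) 15 = -30$)
$G{\left(O,L \right)} = 20$ ($G{\left(O,L \right)} = -9 - -29 = -9 + \left(-1 + 30\right) = -9 + 29 = 20$)
$c{\left(J \right)} = \sqrt{2} \sqrt{J}$ ($c{\left(J \right)} = \sqrt{2 J} = \sqrt{2} \sqrt{J}$)
$g{\left(W,U \right)} = U W$
$- 42 g{\left(- 4 c{\left(3 \right)},G{\left(-2,4 \right)} \right)} = - 42 \cdot 20 \left(- 4 \sqrt{2} \sqrt{3}\right) = - 42 \cdot 20 \left(- 4 \sqrt{6}\right) = - 42 \left(- 80 \sqrt{6}\right) = 3360 \sqrt{6}$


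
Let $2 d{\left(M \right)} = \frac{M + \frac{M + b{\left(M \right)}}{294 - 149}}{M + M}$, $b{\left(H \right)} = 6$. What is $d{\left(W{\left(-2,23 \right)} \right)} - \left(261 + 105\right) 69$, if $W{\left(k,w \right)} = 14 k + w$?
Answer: $- \frac{18308969}{725} \approx -25254.0$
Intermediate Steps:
$W{\left(k,w \right)} = w + 14 k$
$d{\left(M \right)} = \frac{\frac{6}{145} + \frac{146 M}{145}}{4 M}$ ($d{\left(M \right)} = \frac{\left(M + \frac{M + 6}{294 - 149}\right) \frac{1}{M + M}}{2} = \frac{\left(M + \frac{6 + M}{145}\right) \frac{1}{2 M}}{2} = \frac{\left(M + \left(6 + M\right) \frac{1}{145}\right) \frac{1}{2 M}}{2} = \frac{\left(M + \left(\frac{6}{145} + \frac{M}{145}\right)\right) \frac{1}{2 M}}{2} = \frac{\left(\frac{6}{145} + \frac{146 M}{145}\right) \frac{1}{2 M}}{2} = \frac{\frac{1}{2} \frac{1}{M} \left(\frac{6}{145} + \frac{146 M}{145}\right)}{2} = \frac{\frac{6}{145} + \frac{146 M}{145}}{4 M}$)
$d{\left(W{\left(-2,23 \right)} \right)} - \left(261 + 105\right) 69 = \frac{3 + 73 \left(23 + 14 \left(-2\right)\right)}{290 \left(23 + 14 \left(-2\right)\right)} - \left(261 + 105\right) 69 = \frac{3 + 73 \left(23 - 28\right)}{290 \left(23 - 28\right)} - 366 \cdot 69 = \frac{3 + 73 \left(-5\right)}{290 \left(-5\right)} - 25254 = \frac{1}{290} \left(- \frac{1}{5}\right) \left(3 - 365\right) - 25254 = \frac{1}{290} \left(- \frac{1}{5}\right) \left(-362\right) - 25254 = \frac{181}{725} - 25254 = - \frac{18308969}{725}$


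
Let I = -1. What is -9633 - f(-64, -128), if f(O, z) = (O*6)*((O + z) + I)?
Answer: -83745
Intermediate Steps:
f(O, z) = 6*O*(-1 + O + z) (f(O, z) = (O*6)*((O + z) - 1) = (6*O)*(-1 + O + z) = 6*O*(-1 + O + z))
-9633 - f(-64, -128) = -9633 - 6*(-64)*(-1 - 64 - 128) = -9633 - 6*(-64)*(-193) = -9633 - 1*74112 = -9633 - 74112 = -83745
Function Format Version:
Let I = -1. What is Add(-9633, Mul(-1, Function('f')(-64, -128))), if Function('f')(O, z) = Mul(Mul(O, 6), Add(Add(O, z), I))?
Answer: -83745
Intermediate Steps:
Function('f')(O, z) = Mul(6, O, Add(-1, O, z)) (Function('f')(O, z) = Mul(Mul(O, 6), Add(Add(O, z), -1)) = Mul(Mul(6, O), Add(-1, O, z)) = Mul(6, O, Add(-1, O, z)))
Add(-9633, Mul(-1, Function('f')(-64, -128))) = Add(-9633, Mul(-1, Mul(6, -64, Add(-1, -64, -128)))) = Add(-9633, Mul(-1, Mul(6, -64, -193))) = Add(-9633, Mul(-1, 74112)) = Add(-9633, -74112) = -83745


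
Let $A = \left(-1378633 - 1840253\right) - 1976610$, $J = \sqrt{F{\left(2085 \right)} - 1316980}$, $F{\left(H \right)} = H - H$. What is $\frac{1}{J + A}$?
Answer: $- \frac{1298874}{6748295000749} - \frac{i \sqrt{329245}}{13496590001498} \approx -1.9247 \cdot 10^{-7} - 4.2514 \cdot 10^{-11} i$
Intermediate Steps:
$F{\left(H \right)} = 0$
$J = 2 i \sqrt{329245}$ ($J = \sqrt{0 - 1316980} = \sqrt{-1316980} = 2 i \sqrt{329245} \approx 1147.6 i$)
$A = -5195496$ ($A = -3218886 - 1976610 = -5195496$)
$\frac{1}{J + A} = \frac{1}{2 i \sqrt{329245} - 5195496} = \frac{1}{-5195496 + 2 i \sqrt{329245}}$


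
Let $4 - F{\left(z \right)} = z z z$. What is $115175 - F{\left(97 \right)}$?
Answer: $1027844$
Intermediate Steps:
$F{\left(z \right)} = 4 - z^{3}$ ($F{\left(z \right)} = 4 - z z z = 4 - z z^{2} = 4 - z^{3}$)
$115175 - F{\left(97 \right)} = 115175 - \left(4 - 97^{3}\right) = 115175 - \left(4 - 912673\right) = 115175 - -912669 = 115175 + 912669 = 1027844$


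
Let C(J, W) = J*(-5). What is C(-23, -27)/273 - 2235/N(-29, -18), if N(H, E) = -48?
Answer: 205225/4368 ≈ 46.984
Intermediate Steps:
C(J, W) = -5*J
C(-23, -27)/273 - 2235/N(-29, -18) = -5*(-23)/273 - 2235/(-48) = 115*(1/273) - 2235*(-1/48) = 115/273 + 745/16 = 205225/4368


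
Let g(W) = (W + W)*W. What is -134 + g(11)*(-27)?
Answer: -6668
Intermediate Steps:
g(W) = 2*W**2 (g(W) = (2*W)*W = 2*W**2)
-134 + g(11)*(-27) = -134 + (2*11**2)*(-27) = -134 + (2*121)*(-27) = -134 + 242*(-27) = -134 - 6534 = -6668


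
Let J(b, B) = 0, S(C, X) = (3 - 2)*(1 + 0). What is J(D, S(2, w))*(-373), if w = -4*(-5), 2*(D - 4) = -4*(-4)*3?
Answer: 0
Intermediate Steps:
D = 28 (D = 4 + (-4*(-4)*3)/2 = 4 + (16*3)/2 = 4 + (½)*48 = 4 + 24 = 28)
w = 20
S(C, X) = 1 (S(C, X) = 1*1 = 1)
J(D, S(2, w))*(-373) = 0*(-373) = 0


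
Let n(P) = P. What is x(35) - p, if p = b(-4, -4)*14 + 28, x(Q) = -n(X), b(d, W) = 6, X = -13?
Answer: -99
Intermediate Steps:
x(Q) = 13 (x(Q) = -1*(-13) = 13)
p = 112 (p = 6*14 + 28 = 84 + 28 = 112)
x(35) - p = 13 - 1*112 = 13 - 112 = -99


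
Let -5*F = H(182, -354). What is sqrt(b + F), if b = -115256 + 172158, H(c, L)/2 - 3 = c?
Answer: 2*sqrt(14207) ≈ 238.39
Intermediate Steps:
H(c, L) = 6 + 2*c
b = 56902
F = -74 (F = -(6 + 2*182)/5 = -(6 + 364)/5 = -1/5*370 = -74)
sqrt(b + F) = sqrt(56902 - 74) = sqrt(56828) = 2*sqrt(14207)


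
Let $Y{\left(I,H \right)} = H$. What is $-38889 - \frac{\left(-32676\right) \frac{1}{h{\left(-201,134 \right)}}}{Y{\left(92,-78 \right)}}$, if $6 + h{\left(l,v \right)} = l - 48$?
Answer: $- \frac{128911589}{3315} \approx -38887.0$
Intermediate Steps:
$h{\left(l,v \right)} = -54 + l$ ($h{\left(l,v \right)} = -6 + \left(l - 48\right) = -6 + \left(-48 + l\right) = -54 + l$)
$-38889 - \frac{\left(-32676\right) \frac{1}{h{\left(-201,134 \right)}}}{Y{\left(92,-78 \right)}} = -38889 - \frac{\left(-32676\right) \frac{1}{-54 - 201}}{-78} = -38889 - - \frac{32676}{-255} \left(- \frac{1}{78}\right) = -38889 - \left(-32676\right) \left(- \frac{1}{255}\right) \left(- \frac{1}{78}\right) = -38889 - \frac{10892}{85} \left(- \frac{1}{78}\right) = -38889 - - \frac{5446}{3315} = -38889 + \frac{5446}{3315} = - \frac{128911589}{3315}$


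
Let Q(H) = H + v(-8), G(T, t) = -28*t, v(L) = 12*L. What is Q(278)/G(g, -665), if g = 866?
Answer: 13/1330 ≈ 0.0097744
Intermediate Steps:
Q(H) = -96 + H (Q(H) = H + 12*(-8) = H - 96 = -96 + H)
Q(278)/G(g, -665) = (-96 + 278)/((-28*(-665))) = 182/18620 = 182*(1/18620) = 13/1330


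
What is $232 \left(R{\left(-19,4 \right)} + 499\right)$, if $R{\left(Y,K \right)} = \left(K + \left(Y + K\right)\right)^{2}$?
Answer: $143840$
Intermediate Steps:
$R{\left(Y,K \right)} = \left(Y + 2 K\right)^{2}$ ($R{\left(Y,K \right)} = \left(K + \left(K + Y\right)\right)^{2} = \left(Y + 2 K\right)^{2}$)
$232 \left(R{\left(-19,4 \right)} + 499\right) = 232 \left(\left(-19 + 2 \cdot 4\right)^{2} + 499\right) = 232 \left(\left(-19 + 8\right)^{2} + 499\right) = 232 \left(\left(-11\right)^{2} + 499\right) = 232 \left(121 + 499\right) = 232 \cdot 620 = 143840$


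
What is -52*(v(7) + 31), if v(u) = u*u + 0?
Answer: -4160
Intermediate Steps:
v(u) = u**2 (v(u) = u**2 + 0 = u**2)
-52*(v(7) + 31) = -52*(7**2 + 31) = -52*(49 + 31) = -52*80 = -4160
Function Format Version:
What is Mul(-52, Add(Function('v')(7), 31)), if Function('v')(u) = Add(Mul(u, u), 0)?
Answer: -4160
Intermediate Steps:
Function('v')(u) = Pow(u, 2) (Function('v')(u) = Add(Pow(u, 2), 0) = Pow(u, 2))
Mul(-52, Add(Function('v')(7), 31)) = Mul(-52, Add(Pow(7, 2), 31)) = Mul(-52, Add(49, 31)) = Mul(-52, 80) = -4160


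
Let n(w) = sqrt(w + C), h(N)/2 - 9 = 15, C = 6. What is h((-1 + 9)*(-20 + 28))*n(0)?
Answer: 48*sqrt(6) ≈ 117.58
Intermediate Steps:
h(N) = 48 (h(N) = 18 + 2*15 = 18 + 30 = 48)
n(w) = sqrt(6 + w) (n(w) = sqrt(w + 6) = sqrt(6 + w))
h((-1 + 9)*(-20 + 28))*n(0) = 48*sqrt(6 + 0) = 48*sqrt(6)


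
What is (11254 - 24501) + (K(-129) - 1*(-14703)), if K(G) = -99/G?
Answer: 62641/43 ≈ 1456.8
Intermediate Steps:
(11254 - 24501) + (K(-129) - 1*(-14703)) = (11254 - 24501) + (-99/(-129) - 1*(-14703)) = -13247 + (-99*(-1/129) + 14703) = -13247 + (33/43 + 14703) = -13247 + 632262/43 = 62641/43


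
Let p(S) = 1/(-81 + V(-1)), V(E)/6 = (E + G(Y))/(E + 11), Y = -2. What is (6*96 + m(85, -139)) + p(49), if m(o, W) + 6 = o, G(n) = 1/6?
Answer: 106763/163 ≈ 654.99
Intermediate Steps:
G(n) = ⅙
V(E) = 6*(⅙ + E)/(11 + E) (V(E) = 6*((E + ⅙)/(E + 11)) = 6*((⅙ + E)/(11 + E)) = 6*(⅙ + E)/(11 + E))
m(o, W) = -6 + o
p(S) = -2/163 (p(S) = 1/(-81 + (1 + 6*(-1))/(11 - 1)) = 1/(-81 + (1 - 6)/10) = 1/(-81 + (⅒)*(-5)) = 1/(-81 - ½) = 1/(-163/2) = -2/163)
(6*96 + m(85, -139)) + p(49) = (6*96 + (-6 + 85)) - 2/163 = (576 + 79) - 2/163 = 655 - 2/163 = 106763/163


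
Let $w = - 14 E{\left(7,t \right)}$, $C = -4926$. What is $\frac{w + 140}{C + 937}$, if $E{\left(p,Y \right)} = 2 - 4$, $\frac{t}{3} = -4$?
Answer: $- \frac{168}{3989} \approx -0.042116$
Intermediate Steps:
$t = -12$ ($t = 3 \left(-4\right) = -12$)
$E{\left(p,Y \right)} = -2$
$w = 28$ ($w = \left(-14\right) \left(-2\right) = 28$)
$\frac{w + 140}{C + 937} = \frac{28 + 140}{-4926 + 937} = \frac{168}{-3989} = 168 \left(- \frac{1}{3989}\right) = - \frac{168}{3989}$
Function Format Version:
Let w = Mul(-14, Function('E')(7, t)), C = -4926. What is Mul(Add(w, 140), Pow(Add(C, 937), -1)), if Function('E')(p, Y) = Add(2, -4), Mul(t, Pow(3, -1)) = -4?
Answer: Rational(-168, 3989) ≈ -0.042116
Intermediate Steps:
t = -12 (t = Mul(3, -4) = -12)
Function('E')(p, Y) = -2
w = 28 (w = Mul(-14, -2) = 28)
Mul(Add(w, 140), Pow(Add(C, 937), -1)) = Mul(Add(28, 140), Pow(Add(-4926, 937), -1)) = Mul(168, Pow(-3989, -1)) = Mul(168, Rational(-1, 3989)) = Rational(-168, 3989)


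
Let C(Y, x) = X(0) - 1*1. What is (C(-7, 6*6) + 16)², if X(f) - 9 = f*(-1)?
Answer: 576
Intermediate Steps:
X(f) = 9 - f (X(f) = 9 + f*(-1) = 9 - f)
C(Y, x) = 8 (C(Y, x) = (9 - 1*0) - 1*1 = (9 + 0) - 1 = 9 - 1 = 8)
(C(-7, 6*6) + 16)² = (8 + 16)² = 24² = 576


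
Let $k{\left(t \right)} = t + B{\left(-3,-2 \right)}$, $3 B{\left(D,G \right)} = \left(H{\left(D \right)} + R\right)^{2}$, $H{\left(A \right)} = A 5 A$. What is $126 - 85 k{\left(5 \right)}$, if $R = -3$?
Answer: $-50279$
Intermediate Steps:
$H{\left(A \right)} = 5 A^{2}$ ($H{\left(A \right)} = 5 A A = 5 A^{2}$)
$B{\left(D,G \right)} = \frac{\left(-3 + 5 D^{2}\right)^{2}}{3}$ ($B{\left(D,G \right)} = \frac{\left(5 D^{2} - 3\right)^{2}}{3} = \frac{\left(-3 + 5 D^{2}\right)^{2}}{3}$)
$k{\left(t \right)} = 588 + t$ ($k{\left(t \right)} = t + \frac{\left(-3 + 5 \left(-3\right)^{2}\right)^{2}}{3} = t + \frac{\left(-3 + 5 \cdot 9\right)^{2}}{3} = t + \frac{\left(-3 + 45\right)^{2}}{3} = t + \frac{42^{2}}{3} = t + \frac{1}{3} \cdot 1764 = t + 588 = 588 + t$)
$126 - 85 k{\left(5 \right)} = 126 - 85 \left(588 + 5\right) = 126 - 50405 = -50279$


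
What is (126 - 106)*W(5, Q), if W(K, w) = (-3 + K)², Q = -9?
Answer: 80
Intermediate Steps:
(126 - 106)*W(5, Q) = (126 - 106)*(-3 + 5)² = 20*2² = 20*4 = 80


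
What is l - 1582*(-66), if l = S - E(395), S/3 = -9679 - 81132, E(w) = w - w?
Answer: -168021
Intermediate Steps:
E(w) = 0
S = -272433 (S = 3*(-9679 - 81132) = 3*(-90811) = -272433)
l = -272433 (l = -272433 - 1*0 = -272433 + 0 = -272433)
l - 1582*(-66) = -272433 - 1582*(-66) = -272433 - 1*(-104412) = -272433 + 104412 = -168021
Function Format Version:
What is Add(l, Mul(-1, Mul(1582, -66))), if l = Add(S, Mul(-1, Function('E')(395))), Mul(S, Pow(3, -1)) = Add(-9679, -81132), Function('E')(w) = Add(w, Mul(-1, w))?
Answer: -168021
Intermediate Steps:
Function('E')(w) = 0
S = -272433 (S = Mul(3, Add(-9679, -81132)) = Mul(3, -90811) = -272433)
l = -272433 (l = Add(-272433, Mul(-1, 0)) = Add(-272433, 0) = -272433)
Add(l, Mul(-1, Mul(1582, -66))) = Add(-272433, Mul(-1, Mul(1582, -66))) = Add(-272433, Mul(-1, -104412)) = Add(-272433, 104412) = -168021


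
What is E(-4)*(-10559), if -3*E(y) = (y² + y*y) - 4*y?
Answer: 168944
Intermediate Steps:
E(y) = -2*y²/3 + 4*y/3 (E(y) = -((y² + y*y) - 4*y)/3 = -((y² + y²) - 4*y)/3 = -(2*y² - 4*y)/3 = -(-4*y + 2*y²)/3 = -2*y²/3 + 4*y/3)
E(-4)*(-10559) = ((⅔)*(-4)*(2 - 1*(-4)))*(-10559) = ((⅔)*(-4)*(2 + 4))*(-10559) = ((⅔)*(-4)*6)*(-10559) = -16*(-10559) = 168944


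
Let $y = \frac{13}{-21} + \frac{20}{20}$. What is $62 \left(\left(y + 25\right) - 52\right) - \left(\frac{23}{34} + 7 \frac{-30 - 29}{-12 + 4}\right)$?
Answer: $- \frac{4862861}{2856} \approx -1702.7$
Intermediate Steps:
$y = \frac{8}{21}$ ($y = 13 \left(- \frac{1}{21}\right) + 20 \cdot \frac{1}{20} = - \frac{13}{21} + 1 = \frac{8}{21} \approx 0.38095$)
$62 \left(\left(y + 25\right) - 52\right) - \left(\frac{23}{34} + 7 \frac{-30 - 29}{-12 + 4}\right) = 62 \left(\left(\frac{8}{21} + 25\right) - 52\right) - \left(\frac{23}{34} + 7 \frac{-30 - 29}{-12 + 4}\right) = 62 \left(\frac{533}{21} - 52\right) - \left(\frac{23}{34} + \frac{7}{\left(-8\right) \frac{1}{-59}}\right) = 62 \left(- \frac{559}{21}\right) - \left(\frac{23}{34} + \frac{7}{\left(-8\right) \left(- \frac{1}{59}\right)}\right) = - \frac{34658}{21} - \left(\frac{23}{34} + \frac{7}{\frac{8}{59}}\right) = - \frac{34658}{21} - \frac{7113}{136} = - \frac{4862861}{2856}$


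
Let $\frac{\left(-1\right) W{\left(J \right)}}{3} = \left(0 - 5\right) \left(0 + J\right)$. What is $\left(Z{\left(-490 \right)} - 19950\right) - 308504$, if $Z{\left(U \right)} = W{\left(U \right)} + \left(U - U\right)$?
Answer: $-335804$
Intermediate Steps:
$W{\left(J \right)} = 15 J$ ($W{\left(J \right)} = - 3 \left(0 - 5\right) \left(0 + J\right) = - 3 \left(- 5 J\right) = 15 J$)
$Z{\left(U \right)} = 15 U$ ($Z{\left(U \right)} = 15 U + \left(U - U\right) = 15 U + 0 = 15 U$)
$\left(Z{\left(-490 \right)} - 19950\right) - 308504 = \left(15 \left(-490\right) - 19950\right) - 308504 = \left(-7350 - 19950\right) - 308504 = -27300 - 308504 = -335804$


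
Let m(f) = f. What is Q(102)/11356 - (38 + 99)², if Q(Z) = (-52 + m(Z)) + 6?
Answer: -53285177/2839 ≈ -18769.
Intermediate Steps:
Q(Z) = -46 + Z (Q(Z) = (-52 + Z) + 6 = -46 + Z)
Q(102)/11356 - (38 + 99)² = (-46 + 102)/11356 - (38 + 99)² = 56*(1/11356) - 1*137² = 14/2839 - 1*18769 = 14/2839 - 18769 = -53285177/2839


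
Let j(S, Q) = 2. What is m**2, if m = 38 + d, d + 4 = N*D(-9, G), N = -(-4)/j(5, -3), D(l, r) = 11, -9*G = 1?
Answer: 3136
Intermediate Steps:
G = -1/9 (G = -1/9*1 = -1/9 ≈ -0.11111)
N = 2 (N = -(-4)/2 = -1*(-2) = 2)
d = 18 (d = -4 + 2*11 = -4 + 22 = 18)
m = 56 (m = 38 + 18 = 56)
m**2 = 56**2 = 3136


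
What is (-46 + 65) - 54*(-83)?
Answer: 4501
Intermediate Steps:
(-46 + 65) - 54*(-83) = 19 + 4482 = 4501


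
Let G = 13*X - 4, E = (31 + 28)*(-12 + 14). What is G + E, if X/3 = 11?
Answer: 543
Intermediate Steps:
X = 33 (X = 3*11 = 33)
E = 118 (E = 59*2 = 118)
G = 425 (G = 13*33 - 4 = 429 - 4 = 425)
G + E = 425 + 118 = 543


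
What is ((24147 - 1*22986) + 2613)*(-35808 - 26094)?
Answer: -233618148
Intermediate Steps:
((24147 - 1*22986) + 2613)*(-35808 - 26094) = ((24147 - 22986) + 2613)*(-61902) = (1161 + 2613)*(-61902) = 3774*(-61902) = -233618148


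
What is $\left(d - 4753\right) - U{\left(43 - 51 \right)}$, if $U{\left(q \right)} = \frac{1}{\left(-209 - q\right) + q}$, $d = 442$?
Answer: $- \frac{900998}{209} \approx -4311.0$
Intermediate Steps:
$U{\left(q \right)} = - \frac{1}{209}$ ($U{\left(q \right)} = \frac{1}{-209} = - \frac{1}{209}$)
$\left(d - 4753\right) - U{\left(43 - 51 \right)} = \left(442 - 4753\right) - - \frac{1}{209} = -4311 + \frac{1}{209} = - \frac{900998}{209}$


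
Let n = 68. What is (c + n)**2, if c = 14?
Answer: 6724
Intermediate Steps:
(c + n)**2 = (14 + 68)**2 = 82**2 = 6724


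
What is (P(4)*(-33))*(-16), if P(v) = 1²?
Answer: 528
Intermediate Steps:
P(v) = 1
(P(4)*(-33))*(-16) = (1*(-33))*(-16) = -33*(-16) = 528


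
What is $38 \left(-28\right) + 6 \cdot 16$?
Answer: $-968$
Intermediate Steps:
$38 \left(-28\right) + 6 \cdot 16 = -1064 + 96 = -968$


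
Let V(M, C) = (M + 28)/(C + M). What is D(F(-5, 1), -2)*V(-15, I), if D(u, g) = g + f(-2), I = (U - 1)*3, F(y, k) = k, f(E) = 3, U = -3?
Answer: -13/27 ≈ -0.48148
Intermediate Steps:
I = -12 (I = (-3 - 1)*3 = -4*3 = -12)
D(u, g) = 3 + g (D(u, g) = g + 3 = 3 + g)
V(M, C) = (28 + M)/(C + M)
D(F(-5, 1), -2)*V(-15, I) = (3 - 2)*((28 - 15)/(-12 - 15)) = 1*(13/(-27)) = 1*(-1/27*13) = 1*(-13/27) = -13/27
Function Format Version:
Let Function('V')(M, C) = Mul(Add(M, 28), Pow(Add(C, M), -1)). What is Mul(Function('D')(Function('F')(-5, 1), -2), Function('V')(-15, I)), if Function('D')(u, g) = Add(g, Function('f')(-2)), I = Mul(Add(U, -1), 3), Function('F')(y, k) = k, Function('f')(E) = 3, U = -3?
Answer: Rational(-13, 27) ≈ -0.48148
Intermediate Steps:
I = -12 (I = Mul(Add(-3, -1), 3) = Mul(-4, 3) = -12)
Function('D')(u, g) = Add(3, g) (Function('D')(u, g) = Add(g, 3) = Add(3, g))
Function('V')(M, C) = Mul(Pow(Add(C, M), -1), Add(28, M)) (Function('V')(M, C) = Mul(Add(28, M), Pow(Add(C, M), -1)) = Mul(Pow(Add(C, M), -1), Add(28, M)))
Mul(Function('D')(Function('F')(-5, 1), -2), Function('V')(-15, I)) = Mul(Add(3, -2), Mul(Pow(Add(-12, -15), -1), Add(28, -15))) = Mul(1, Mul(Pow(-27, -1), 13)) = Mul(1, Mul(Rational(-1, 27), 13)) = Mul(1, Rational(-13, 27)) = Rational(-13, 27)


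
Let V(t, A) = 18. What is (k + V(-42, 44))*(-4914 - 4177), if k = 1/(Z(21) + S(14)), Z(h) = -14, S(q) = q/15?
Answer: -31936683/196 ≈ -1.6294e+5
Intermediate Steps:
S(q) = q/15 (S(q) = q*(1/15) = q/15)
k = -15/196 (k = 1/(-14 + (1/15)*14) = 1/(-14 + 14/15) = 1/(-196/15) = -15/196 ≈ -0.076531)
(k + V(-42, 44))*(-4914 - 4177) = (-15/196 + 18)*(-4914 - 4177) = (3513/196)*(-9091) = -31936683/196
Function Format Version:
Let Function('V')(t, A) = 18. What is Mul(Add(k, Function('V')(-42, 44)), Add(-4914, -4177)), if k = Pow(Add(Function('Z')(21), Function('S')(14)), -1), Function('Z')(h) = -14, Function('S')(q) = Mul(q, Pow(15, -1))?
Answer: Rational(-31936683, 196) ≈ -1.6294e+5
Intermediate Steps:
Function('S')(q) = Mul(Rational(1, 15), q) (Function('S')(q) = Mul(q, Rational(1, 15)) = Mul(Rational(1, 15), q))
k = Rational(-15, 196) (k = Pow(Add(-14, Mul(Rational(1, 15), 14)), -1) = Pow(Add(-14, Rational(14, 15)), -1) = Pow(Rational(-196, 15), -1) = Rational(-15, 196) ≈ -0.076531)
Mul(Add(k, Function('V')(-42, 44)), Add(-4914, -4177)) = Mul(Add(Rational(-15, 196), 18), Add(-4914, -4177)) = Mul(Rational(3513, 196), -9091) = Rational(-31936683, 196)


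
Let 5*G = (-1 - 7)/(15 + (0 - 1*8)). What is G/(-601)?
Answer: 8/21035 ≈ 0.00038032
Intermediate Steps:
G = -8/35 (G = ((-1 - 7)/(15 + (0 - 1*8)))/5 = (-8/(15 + (0 - 8)))/5 = (-8/(15 - 8))/5 = (-8/7)/5 = (-8*1/7)/5 = (1/5)*(-8/7) = -8/35 ≈ -0.22857)
G/(-601) = -8/35/(-601) = -1/601*(-8/35) = 8/21035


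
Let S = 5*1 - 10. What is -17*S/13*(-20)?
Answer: -1700/13 ≈ -130.77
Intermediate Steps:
S = -5 (S = 5 - 10 = -5)
-17*S/13*(-20) = -(-85)/13*(-20) = -17*(-5/13)*(-20) = (85/13)*(-20) = -1700/13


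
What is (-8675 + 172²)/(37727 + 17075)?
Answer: 20909/54802 ≈ 0.38154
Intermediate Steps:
(-8675 + 172²)/(37727 + 17075) = (-8675 + 29584)/54802 = 20909*(1/54802) = 20909/54802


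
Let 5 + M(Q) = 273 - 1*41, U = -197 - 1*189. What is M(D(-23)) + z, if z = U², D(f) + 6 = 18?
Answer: 149223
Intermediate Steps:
U = -386 (U = -197 - 189 = -386)
D(f) = 12 (D(f) = -6 + 18 = 12)
z = 148996 (z = (-386)² = 148996)
M(Q) = 227 (M(Q) = -5 + (273 - 1*41) = -5 + (273 - 41) = -5 + 232 = 227)
M(D(-23)) + z = 227 + 148996 = 149223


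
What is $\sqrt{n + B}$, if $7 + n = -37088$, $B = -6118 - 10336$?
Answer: $i \sqrt{53549} \approx 231.41 i$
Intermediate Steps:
$B = -16454$
$n = -37095$ ($n = -7 - 37088 = -37095$)
$\sqrt{n + B} = \sqrt{-37095 - 16454} = \sqrt{-53549} = i \sqrt{53549}$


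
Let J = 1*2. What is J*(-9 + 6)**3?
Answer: -54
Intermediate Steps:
J = 2
J*(-9 + 6)**3 = 2*(-9 + 6)**3 = 2*(-3)**3 = 2*(-27) = -54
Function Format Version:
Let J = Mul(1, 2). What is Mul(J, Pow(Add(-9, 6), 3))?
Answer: -54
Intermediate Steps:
J = 2
Mul(J, Pow(Add(-9, 6), 3)) = Mul(2, Pow(Add(-9, 6), 3)) = Mul(2, Pow(-3, 3)) = Mul(2, -27) = -54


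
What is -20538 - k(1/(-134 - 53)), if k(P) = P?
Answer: -3840605/187 ≈ -20538.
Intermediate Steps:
-20538 - k(1/(-134 - 53)) = -20538 - 1/(-134 - 53) = -20538 - 1/(-187) = -20538 - 1*(-1/187) = -20538 + 1/187 = -3840605/187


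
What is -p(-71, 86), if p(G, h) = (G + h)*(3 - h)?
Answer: 1245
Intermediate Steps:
p(G, h) = (3 - h)*(G + h)
-p(-71, 86) = -(-1*86² + 3*(-71) + 3*86 - 1*(-71)*86) = -(-1*7396 - 213 + 258 + 6106) = -(-7396 - 213 + 258 + 6106) = -1*(-1245) = 1245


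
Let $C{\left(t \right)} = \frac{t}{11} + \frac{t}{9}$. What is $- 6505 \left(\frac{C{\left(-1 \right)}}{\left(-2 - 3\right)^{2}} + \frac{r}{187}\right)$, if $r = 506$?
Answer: $- \frac{29535302}{1683} \approx -17549.0$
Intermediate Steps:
$C{\left(t \right)} = \frac{20 t}{99}$ ($C{\left(t \right)} = t \frac{1}{11} + t \frac{1}{9} = \frac{t}{11} + \frac{t}{9} = \frac{20 t}{99}$)
$- 6505 \left(\frac{C{\left(-1 \right)}}{\left(-2 - 3\right)^{2}} + \frac{r}{187}\right) = - 6505 \left(\frac{\frac{20}{99} \left(-1\right)}{\left(-2 - 3\right)^{2}} + \frac{506}{187}\right) = - 6505 \left(- \frac{20}{99 \left(-5\right)^{2}} + 506 \cdot \frac{1}{187}\right) = - 6505 \left(- \frac{20}{99 \cdot 25} + \frac{46}{17}\right) = - 6505 \left(\left(- \frac{20}{99}\right) \frac{1}{25} + \frac{46}{17}\right) = - 6505 \left(- \frac{4}{495} + \frac{46}{17}\right) = \left(-6505\right) \frac{22702}{8415} = - \frac{29535302}{1683}$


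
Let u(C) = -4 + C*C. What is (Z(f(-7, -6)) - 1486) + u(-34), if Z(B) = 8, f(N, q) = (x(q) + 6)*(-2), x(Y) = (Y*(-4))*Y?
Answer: -326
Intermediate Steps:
x(Y) = -4*Y**2 (x(Y) = (-4*Y)*Y = -4*Y**2)
f(N, q) = -12 + 8*q**2 (f(N, q) = (-4*q**2 + 6)*(-2) = (6 - 4*q**2)*(-2) = -12 + 8*q**2)
u(C) = -4 + C**2
(Z(f(-7, -6)) - 1486) + u(-34) = (8 - 1486) + (-4 + (-34)**2) = -1478 + (-4 + 1156) = -1478 + 1152 = -326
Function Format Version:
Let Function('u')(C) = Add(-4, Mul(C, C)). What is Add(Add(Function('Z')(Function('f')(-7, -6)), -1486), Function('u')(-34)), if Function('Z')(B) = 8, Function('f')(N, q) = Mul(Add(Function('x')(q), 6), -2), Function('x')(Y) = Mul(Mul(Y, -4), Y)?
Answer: -326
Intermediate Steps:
Function('x')(Y) = Mul(-4, Pow(Y, 2)) (Function('x')(Y) = Mul(Mul(-4, Y), Y) = Mul(-4, Pow(Y, 2)))
Function('f')(N, q) = Add(-12, Mul(8, Pow(q, 2))) (Function('f')(N, q) = Mul(Add(Mul(-4, Pow(q, 2)), 6), -2) = Mul(Add(6, Mul(-4, Pow(q, 2))), -2) = Add(-12, Mul(8, Pow(q, 2))))
Function('u')(C) = Add(-4, Pow(C, 2))
Add(Add(Function('Z')(Function('f')(-7, -6)), -1486), Function('u')(-34)) = Add(Add(8, -1486), Add(-4, Pow(-34, 2))) = Add(-1478, Add(-4, 1156)) = Add(-1478, 1152) = -326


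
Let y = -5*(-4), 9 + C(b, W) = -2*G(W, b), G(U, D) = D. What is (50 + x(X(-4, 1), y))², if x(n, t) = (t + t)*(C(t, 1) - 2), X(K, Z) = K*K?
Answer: 3960100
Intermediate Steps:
X(K, Z) = K²
C(b, W) = -9 - 2*b
y = 20
x(n, t) = 2*t*(-11 - 2*t) (x(n, t) = (t + t)*((-9 - 2*t) - 2) = (2*t)*(-11 - 2*t) = 2*t*(-11 - 2*t))
(50 + x(X(-4, 1), y))² = (50 - 2*20*(11 + 2*20))² = (50 - 2*20*(11 + 40))² = (50 - 2*20*51)² = (50 - 2040)² = (-1990)² = 3960100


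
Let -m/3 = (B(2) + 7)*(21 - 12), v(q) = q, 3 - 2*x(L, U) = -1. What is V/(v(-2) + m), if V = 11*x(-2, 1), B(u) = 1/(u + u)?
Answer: -88/791 ≈ -0.11125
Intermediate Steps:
x(L, U) = 2 (x(L, U) = 3/2 - ½*(-1) = 3/2 + ½ = 2)
B(u) = 1/(2*u)
m = -783/4 (m = -3*((½)/2 + 7)*(21 - 12) = -3*((½)*(½) + 7)*9 = -3*(¼ + 7)*9 = -87*9/4 = -3*261/4 = -783/4 ≈ -195.75)
V = 22 (V = 11*2 = 22)
V/(v(-2) + m) = 22/(-2 - 783/4) = 22/(-791/4) = -4/791*22 = -88/791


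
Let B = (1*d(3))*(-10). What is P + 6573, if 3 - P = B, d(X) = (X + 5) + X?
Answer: 6686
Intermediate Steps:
d(X) = 5 + 2*X (d(X) = (5 + X) + X = 5 + 2*X)
B = -110 (B = (1*(5 + 2*3))*(-10) = (1*(5 + 6))*(-10) = (1*11)*(-10) = 11*(-10) = -110)
P = 113 (P = 3 - 1*(-110) = 3 + 110 = 113)
P + 6573 = 113 + 6573 = 6686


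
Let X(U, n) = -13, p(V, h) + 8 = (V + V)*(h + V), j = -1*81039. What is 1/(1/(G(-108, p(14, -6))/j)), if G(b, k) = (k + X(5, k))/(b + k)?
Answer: -29/1250316 ≈ -2.3194e-5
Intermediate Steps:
j = -81039
p(V, h) = -8 + 2*V*(V + h) (p(V, h) = -8 + (V + V)*(h + V) = -8 + (2*V)*(V + h) = -8 + 2*V*(V + h))
G(b, k) = (-13 + k)/(b + k) (G(b, k) = (k - 13)/(b + k) = (-13 + k)/(b + k))
1/(1/(G(-108, p(14, -6))/j)) = 1/(1/(((-13 + (-8 + 2*14² + 2*14*(-6)))/(-108 + (-8 + 2*14² + 2*14*(-6))))/(-81039))) = 1/(1/(((-13 + (-8 + 2*196 - 168))/(-108 + (-8 + 2*196 - 168)))*(-1/81039))) = 1/(1/(((-13 + (-8 + 392 - 168))/(-108 + (-8 + 392 - 168)))*(-1/81039))) = 1/(1/(((-13 + 216)/(-108 + 216))*(-1/81039))) = 1/(1/((203/108)*(-1/81039))) = 1/(1/(-29/1250316)) = 1/(-1250316/29) = -29/1250316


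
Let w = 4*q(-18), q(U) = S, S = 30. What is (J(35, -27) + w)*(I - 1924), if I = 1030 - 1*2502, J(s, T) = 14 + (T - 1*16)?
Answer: -309036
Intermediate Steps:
q(U) = 30
w = 120 (w = 4*30 = 120)
J(s, T) = -2 + T (J(s, T) = 14 + (T - 16) = 14 + (-16 + T) = -2 + T)
I = -1472 (I = 1030 - 2502 = -1472)
(J(35, -27) + w)*(I - 1924) = ((-2 - 27) + 120)*(-1472 - 1924) = (-29 + 120)*(-3396) = 91*(-3396) = -309036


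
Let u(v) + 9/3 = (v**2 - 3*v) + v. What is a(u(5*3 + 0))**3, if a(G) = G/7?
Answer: 7077888/343 ≈ 20635.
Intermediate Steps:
u(v) = -3 + v**2 - 2*v (u(v) = -3 + ((v**2 - 3*v) + v) = -3 + (v**2 - 2*v) = -3 + v**2 - 2*v)
a(G) = G/7 (a(G) = G*(1/7) = G/7)
a(u(5*3 + 0))**3 = ((-3 + (5*3 + 0)**2 - 2*(5*3 + 0))/7)**3 = ((-3 + (15 + 0)**2 - 2*(15 + 0))/7)**3 = ((-3 + 15**2 - 2*15)/7)**3 = ((-3 + 225 - 30)/7)**3 = ((1/7)*192)**3 = (192/7)**3 = 7077888/343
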